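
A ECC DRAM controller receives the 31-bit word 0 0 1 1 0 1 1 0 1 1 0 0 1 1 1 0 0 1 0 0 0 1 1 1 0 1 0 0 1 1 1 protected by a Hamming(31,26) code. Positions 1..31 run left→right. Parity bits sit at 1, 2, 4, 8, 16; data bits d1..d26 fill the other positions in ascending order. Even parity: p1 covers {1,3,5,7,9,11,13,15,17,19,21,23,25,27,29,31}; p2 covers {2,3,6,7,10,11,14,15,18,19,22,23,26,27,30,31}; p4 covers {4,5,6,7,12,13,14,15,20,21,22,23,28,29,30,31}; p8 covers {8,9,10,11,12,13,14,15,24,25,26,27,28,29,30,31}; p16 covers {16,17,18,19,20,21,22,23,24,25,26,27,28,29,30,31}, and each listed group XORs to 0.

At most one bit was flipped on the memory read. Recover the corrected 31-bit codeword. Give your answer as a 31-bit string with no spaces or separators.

0010011011001110010001110100111

s1 (pos 1,3,5,7,9,11,13,15,17,19,21,23,25,27,29,31): 0⊕1⊕0⊕1⊕1⊕0⊕1⊕1⊕0⊕0⊕0⊕1⊕0⊕0⊕1⊕1 = 0
s2 (pos 2,3,6,7,10,11,14,15,18,19,22,23,26,27,30,31): 0⊕1⊕1⊕1⊕1⊕0⊕1⊕1⊕1⊕0⊕1⊕1⊕1⊕0⊕1⊕1 = 0
s4 (pos 4,5,6,7,12,13,14,15,20,21,22,23,28,29,30,31): 1⊕0⊕1⊕1⊕0⊕1⊕1⊕1⊕0⊕0⊕1⊕1⊕0⊕1⊕1⊕1 = 1
s8 (pos 8,9,10,11,12,13,14,15,24,25,26,27,28,29,30,31): 0⊕1⊕1⊕0⊕0⊕1⊕1⊕1⊕1⊕0⊕1⊕0⊕0⊕1⊕1⊕1 = 0
s16 (pos 16,17,18,19,20,21,22,23,24,25,26,27,28,29,30,31): 0⊕0⊕1⊕0⊕0⊕0⊕1⊕1⊕1⊕0⊕1⊕0⊕0⊕1⊕1⊕1 = 0
Syndrome s16…s1 = 00100 → error at position 4.
Flip position 4: 0011011011001110010001110100111 → 0010011011001110010001110100111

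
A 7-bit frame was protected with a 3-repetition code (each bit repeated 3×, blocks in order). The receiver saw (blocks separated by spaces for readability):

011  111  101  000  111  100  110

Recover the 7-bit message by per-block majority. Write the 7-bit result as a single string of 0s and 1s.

1110101

Block 1 (011): 2 ones → 1
Block 2 (111): 3 ones → 1
Block 3 (101): 2 ones → 1
Block 4 (000): 0 ones → 0
Block 5 (111): 3 ones → 1
Block 6 (100): 1 one → 0
Block 7 (110): 2 ones → 1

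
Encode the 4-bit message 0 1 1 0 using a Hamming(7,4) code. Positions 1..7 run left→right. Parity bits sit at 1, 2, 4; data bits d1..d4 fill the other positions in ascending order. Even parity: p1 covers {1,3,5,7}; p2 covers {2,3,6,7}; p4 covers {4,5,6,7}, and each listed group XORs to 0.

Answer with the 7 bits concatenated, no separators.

Place data at non-parity positions: p1 p2 0 p4 1 1 0
p1 (pos 1,3,5,7): XOR of data positions = 0⊕1⊕0 = 1
p2 (pos 2,3,6,7): XOR of data positions = 0⊕1⊕0 = 1
p4 (pos 4,5,6,7): XOR of data positions = 1⊕1⊕0 = 0
Codeword: 1100110

1100110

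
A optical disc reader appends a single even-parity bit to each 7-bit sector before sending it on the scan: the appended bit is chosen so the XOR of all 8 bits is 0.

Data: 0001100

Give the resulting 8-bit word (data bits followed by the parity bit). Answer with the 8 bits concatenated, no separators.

XOR of the 7 data bits: 0⊕0⊕0⊕1⊕1⊕0⊕0 = 0
Parity bit = 0 (so all 8 bits XOR to 0).

00011000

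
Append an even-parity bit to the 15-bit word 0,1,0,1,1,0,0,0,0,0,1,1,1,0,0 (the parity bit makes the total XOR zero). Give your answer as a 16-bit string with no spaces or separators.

XOR of the 15 data bits: 0⊕1⊕0⊕1⊕1⊕0⊕0⊕0⊕0⊕0⊕1⊕1⊕1⊕0⊕0 = 0
Parity bit = 0 (so all 16 bits XOR to 0).

0101100000111000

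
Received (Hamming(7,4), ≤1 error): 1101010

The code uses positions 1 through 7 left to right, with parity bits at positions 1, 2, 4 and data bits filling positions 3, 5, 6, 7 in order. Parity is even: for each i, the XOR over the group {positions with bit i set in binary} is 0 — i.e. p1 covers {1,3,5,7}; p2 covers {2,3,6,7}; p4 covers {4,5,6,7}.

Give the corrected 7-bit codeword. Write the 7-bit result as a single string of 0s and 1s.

s1 (pos 1,3,5,7): 1⊕0⊕0⊕0 = 1
s2 (pos 2,3,6,7): 1⊕0⊕1⊕0 = 0
s4 (pos 4,5,6,7): 1⊕0⊕1⊕0 = 0
Syndrome s4…s1 = 001 → error at position 1.
Flip position 1: 1101010 → 0101010

0101010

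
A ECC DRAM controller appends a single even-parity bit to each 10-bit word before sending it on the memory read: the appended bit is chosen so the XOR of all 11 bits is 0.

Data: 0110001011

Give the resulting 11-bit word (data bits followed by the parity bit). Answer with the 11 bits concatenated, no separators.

XOR of the 10 data bits: 0⊕1⊕1⊕0⊕0⊕0⊕1⊕0⊕1⊕1 = 1
Parity bit = 1 (so all 11 bits XOR to 0).

01100010111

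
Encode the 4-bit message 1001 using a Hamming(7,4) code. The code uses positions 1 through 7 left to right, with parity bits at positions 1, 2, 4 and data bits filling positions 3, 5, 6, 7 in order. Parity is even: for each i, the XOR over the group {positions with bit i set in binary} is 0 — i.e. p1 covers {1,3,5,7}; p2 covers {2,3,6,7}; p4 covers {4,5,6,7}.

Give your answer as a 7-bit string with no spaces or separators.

Place data at non-parity positions: p1 p2 1 p4 0 0 1
p1 (pos 1,3,5,7): XOR of data positions = 1⊕0⊕1 = 0
p2 (pos 2,3,6,7): XOR of data positions = 1⊕0⊕1 = 0
p4 (pos 4,5,6,7): XOR of data positions = 0⊕0⊕1 = 1
Codeword: 0011001

0011001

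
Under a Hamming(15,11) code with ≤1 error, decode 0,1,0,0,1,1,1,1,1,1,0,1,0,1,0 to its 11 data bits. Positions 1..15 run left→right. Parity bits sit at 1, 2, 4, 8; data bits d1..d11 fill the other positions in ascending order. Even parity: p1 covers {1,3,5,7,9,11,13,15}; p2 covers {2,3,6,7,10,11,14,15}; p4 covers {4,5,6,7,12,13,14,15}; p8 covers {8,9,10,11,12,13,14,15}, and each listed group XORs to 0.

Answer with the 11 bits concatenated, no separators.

s1 (pos 1,3,5,7,9,11,13,15): 0⊕0⊕1⊕1⊕1⊕0⊕0⊕0 = 1
s2 (pos 2,3,6,7,10,11,14,15): 1⊕0⊕1⊕1⊕1⊕0⊕1⊕0 = 1
s4 (pos 4,5,6,7,12,13,14,15): 0⊕1⊕1⊕1⊕1⊕0⊕1⊕0 = 1
s8 (pos 8,9,10,11,12,13,14,15): 1⊕1⊕1⊕0⊕1⊕0⊕1⊕0 = 1
Syndrome s8…s1 = 1111 → error at position 15.
Flip position 15: 010011111101010 → 010011111101011
Read data bits from positions 3,5,6,7,9,10,11,12,13,14,15: 01111101011

01111101011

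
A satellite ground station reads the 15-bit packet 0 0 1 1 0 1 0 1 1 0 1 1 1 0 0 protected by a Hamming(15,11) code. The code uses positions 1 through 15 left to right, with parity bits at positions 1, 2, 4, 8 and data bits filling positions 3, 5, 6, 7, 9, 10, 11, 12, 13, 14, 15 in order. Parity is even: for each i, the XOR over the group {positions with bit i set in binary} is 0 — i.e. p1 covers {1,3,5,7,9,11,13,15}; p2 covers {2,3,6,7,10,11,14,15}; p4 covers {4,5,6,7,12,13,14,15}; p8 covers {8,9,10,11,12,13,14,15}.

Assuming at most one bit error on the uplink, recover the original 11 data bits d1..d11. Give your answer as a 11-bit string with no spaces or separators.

s1 (pos 1,3,5,7,9,11,13,15): 0⊕1⊕0⊕0⊕1⊕1⊕1⊕0 = 0
s2 (pos 2,3,6,7,10,11,14,15): 0⊕1⊕1⊕0⊕0⊕1⊕0⊕0 = 1
s4 (pos 4,5,6,7,12,13,14,15): 1⊕0⊕1⊕0⊕1⊕1⊕0⊕0 = 0
s8 (pos 8,9,10,11,12,13,14,15): 1⊕1⊕0⊕1⊕1⊕1⊕0⊕0 = 1
Syndrome s8…s1 = 1010 → error at position 10.
Flip position 10: 001101011011100 → 001101011111100
Read data bits from positions 3,5,6,7,9,10,11,12,13,14,15: 10101111100

10101111100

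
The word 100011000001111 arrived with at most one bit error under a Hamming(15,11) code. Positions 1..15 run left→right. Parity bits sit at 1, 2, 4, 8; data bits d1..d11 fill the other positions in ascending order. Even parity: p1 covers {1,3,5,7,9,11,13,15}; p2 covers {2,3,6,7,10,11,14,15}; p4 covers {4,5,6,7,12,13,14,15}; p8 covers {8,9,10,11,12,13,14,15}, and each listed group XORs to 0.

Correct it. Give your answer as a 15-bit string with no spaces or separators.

s1 (pos 1,3,5,7,9,11,13,15): 1⊕0⊕1⊕0⊕0⊕0⊕1⊕1 = 0
s2 (pos 2,3,6,7,10,11,14,15): 0⊕0⊕1⊕0⊕0⊕0⊕1⊕1 = 1
s4 (pos 4,5,6,7,12,13,14,15): 0⊕1⊕1⊕0⊕1⊕1⊕1⊕1 = 0
s8 (pos 8,9,10,11,12,13,14,15): 0⊕0⊕0⊕0⊕1⊕1⊕1⊕1 = 0
Syndrome s8…s1 = 0010 → error at position 2.
Flip position 2: 100011000001111 → 110011000001111

110011000001111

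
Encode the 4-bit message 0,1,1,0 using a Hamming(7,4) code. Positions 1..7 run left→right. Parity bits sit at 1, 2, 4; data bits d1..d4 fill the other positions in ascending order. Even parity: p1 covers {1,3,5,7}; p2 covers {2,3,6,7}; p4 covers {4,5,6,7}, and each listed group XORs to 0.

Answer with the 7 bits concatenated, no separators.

1100110

Place data at non-parity positions: p1 p2 0 p4 1 1 0
p1 (pos 1,3,5,7): XOR of data positions = 0⊕1⊕0 = 1
p2 (pos 2,3,6,7): XOR of data positions = 0⊕1⊕0 = 1
p4 (pos 4,5,6,7): XOR of data positions = 1⊕1⊕0 = 0
Codeword: 1100110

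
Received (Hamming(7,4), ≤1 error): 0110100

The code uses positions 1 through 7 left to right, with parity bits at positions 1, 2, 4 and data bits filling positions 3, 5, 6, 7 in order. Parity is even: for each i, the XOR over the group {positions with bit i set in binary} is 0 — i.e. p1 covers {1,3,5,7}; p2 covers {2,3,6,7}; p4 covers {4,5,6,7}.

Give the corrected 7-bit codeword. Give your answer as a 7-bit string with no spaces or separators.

0111100

s1 (pos 1,3,5,7): 0⊕1⊕1⊕0 = 0
s2 (pos 2,3,6,7): 1⊕1⊕0⊕0 = 0
s4 (pos 4,5,6,7): 0⊕1⊕0⊕0 = 1
Syndrome s4…s1 = 100 → error at position 4.
Flip position 4: 0110100 → 0111100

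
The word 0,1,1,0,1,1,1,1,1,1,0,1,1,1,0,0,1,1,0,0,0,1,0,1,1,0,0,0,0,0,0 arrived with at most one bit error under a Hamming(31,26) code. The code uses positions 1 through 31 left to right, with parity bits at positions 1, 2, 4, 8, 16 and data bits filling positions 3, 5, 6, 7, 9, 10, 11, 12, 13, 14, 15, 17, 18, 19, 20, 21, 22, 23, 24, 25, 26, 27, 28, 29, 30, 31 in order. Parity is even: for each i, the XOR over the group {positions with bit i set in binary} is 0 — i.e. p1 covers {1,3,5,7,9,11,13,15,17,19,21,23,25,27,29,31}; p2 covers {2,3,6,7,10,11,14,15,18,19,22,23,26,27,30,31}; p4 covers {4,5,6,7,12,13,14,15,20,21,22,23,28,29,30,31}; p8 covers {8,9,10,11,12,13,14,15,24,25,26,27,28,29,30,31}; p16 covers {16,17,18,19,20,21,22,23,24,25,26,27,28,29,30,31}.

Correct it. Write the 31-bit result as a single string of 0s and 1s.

s1 (pos 1,3,5,7,9,11,13,15,17,19,21,23,25,27,29,31): 0⊕1⊕1⊕1⊕1⊕0⊕1⊕0⊕1⊕0⊕0⊕0⊕1⊕0⊕0⊕0 = 1
s2 (pos 2,3,6,7,10,11,14,15,18,19,22,23,26,27,30,31): 1⊕1⊕1⊕1⊕1⊕0⊕1⊕0⊕1⊕0⊕1⊕0⊕0⊕0⊕0⊕0 = 0
s4 (pos 4,5,6,7,12,13,14,15,20,21,22,23,28,29,30,31): 0⊕1⊕1⊕1⊕1⊕1⊕1⊕0⊕0⊕0⊕1⊕0⊕0⊕0⊕0⊕0 = 1
s8 (pos 8,9,10,11,12,13,14,15,24,25,26,27,28,29,30,31): 1⊕1⊕1⊕0⊕1⊕1⊕1⊕0⊕1⊕1⊕0⊕0⊕0⊕0⊕0⊕0 = 0
s16 (pos 16,17,18,19,20,21,22,23,24,25,26,27,28,29,30,31): 0⊕1⊕1⊕0⊕0⊕0⊕1⊕0⊕1⊕1⊕0⊕0⊕0⊕0⊕0⊕0 = 1
Syndrome s16…s1 = 10101 → error at position 21.
Flip position 21: 0110111111011100110001011000000 → 0110111111011100110011011000000

0110111111011100110011011000000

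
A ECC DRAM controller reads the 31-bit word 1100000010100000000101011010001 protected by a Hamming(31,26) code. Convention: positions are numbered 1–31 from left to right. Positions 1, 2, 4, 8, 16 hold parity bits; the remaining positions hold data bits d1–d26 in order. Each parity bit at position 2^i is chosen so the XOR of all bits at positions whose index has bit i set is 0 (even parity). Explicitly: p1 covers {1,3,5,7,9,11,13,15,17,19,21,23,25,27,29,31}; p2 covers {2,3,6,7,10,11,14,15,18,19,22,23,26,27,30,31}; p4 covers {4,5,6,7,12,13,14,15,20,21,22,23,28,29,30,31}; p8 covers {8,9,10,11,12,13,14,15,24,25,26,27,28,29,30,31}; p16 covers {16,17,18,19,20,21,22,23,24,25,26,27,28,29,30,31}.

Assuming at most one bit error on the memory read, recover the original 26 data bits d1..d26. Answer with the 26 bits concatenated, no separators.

00101010000000101011010001

s1 (pos 1,3,5,7,9,11,13,15,17,19,21,23,25,27,29,31): 1⊕0⊕0⊕0⊕1⊕1⊕0⊕0⊕0⊕0⊕0⊕0⊕1⊕1⊕0⊕1 = 0
s2 (pos 2,3,6,7,10,11,14,15,18,19,22,23,26,27,30,31): 1⊕0⊕0⊕0⊕0⊕1⊕0⊕0⊕0⊕0⊕1⊕0⊕0⊕1⊕0⊕1 = 1
s4 (pos 4,5,6,7,12,13,14,15,20,21,22,23,28,29,30,31): 0⊕0⊕0⊕0⊕0⊕0⊕0⊕0⊕1⊕0⊕1⊕0⊕0⊕0⊕0⊕1 = 1
s8 (pos 8,9,10,11,12,13,14,15,24,25,26,27,28,29,30,31): 0⊕1⊕0⊕1⊕0⊕0⊕0⊕0⊕1⊕1⊕0⊕1⊕0⊕0⊕0⊕1 = 0
s16 (pos 16,17,18,19,20,21,22,23,24,25,26,27,28,29,30,31): 0⊕0⊕0⊕0⊕1⊕0⊕1⊕0⊕1⊕1⊕0⊕1⊕0⊕0⊕0⊕1 = 0
Syndrome s16…s1 = 00110 → error at position 6.
Flip position 6: 1100000010100000000101011010001 → 1100010010100000000101011010001
Read data bits from positions 3,5,6,7,9,10,11,12,13,14,15,17,18,19,20,21,22,23,24,25,26,27,28,29,30,31: 00101010000000101011010001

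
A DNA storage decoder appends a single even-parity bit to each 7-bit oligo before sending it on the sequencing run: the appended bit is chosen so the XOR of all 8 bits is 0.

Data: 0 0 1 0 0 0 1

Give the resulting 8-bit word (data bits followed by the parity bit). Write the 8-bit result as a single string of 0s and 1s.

00100010

XOR of the 7 data bits: 0⊕0⊕1⊕0⊕0⊕0⊕1 = 0
Parity bit = 0 (so all 8 bits XOR to 0).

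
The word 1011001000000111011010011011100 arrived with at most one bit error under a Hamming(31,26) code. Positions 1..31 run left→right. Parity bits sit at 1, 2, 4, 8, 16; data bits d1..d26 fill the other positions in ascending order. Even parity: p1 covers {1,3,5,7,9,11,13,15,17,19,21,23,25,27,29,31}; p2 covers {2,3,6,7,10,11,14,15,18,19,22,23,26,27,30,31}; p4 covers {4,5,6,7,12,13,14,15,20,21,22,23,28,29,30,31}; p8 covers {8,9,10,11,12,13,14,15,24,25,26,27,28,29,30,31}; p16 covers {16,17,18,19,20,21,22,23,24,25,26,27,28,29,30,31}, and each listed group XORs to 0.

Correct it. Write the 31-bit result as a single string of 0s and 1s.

1011001000000111011010011011101

s1 (pos 1,3,5,7,9,11,13,15,17,19,21,23,25,27,29,31): 1⊕1⊕0⊕1⊕0⊕0⊕0⊕1⊕0⊕1⊕1⊕0⊕1⊕1⊕1⊕0 = 1
s2 (pos 2,3,6,7,10,11,14,15,18,19,22,23,26,27,30,31): 0⊕1⊕0⊕1⊕0⊕0⊕1⊕1⊕1⊕1⊕0⊕0⊕0⊕1⊕0⊕0 = 1
s4 (pos 4,5,6,7,12,13,14,15,20,21,22,23,28,29,30,31): 1⊕0⊕0⊕1⊕0⊕0⊕1⊕1⊕0⊕1⊕0⊕0⊕1⊕1⊕0⊕0 = 1
s8 (pos 8,9,10,11,12,13,14,15,24,25,26,27,28,29,30,31): 0⊕0⊕0⊕0⊕0⊕0⊕1⊕1⊕1⊕1⊕0⊕1⊕1⊕1⊕0⊕0 = 1
s16 (pos 16,17,18,19,20,21,22,23,24,25,26,27,28,29,30,31): 1⊕0⊕1⊕1⊕0⊕1⊕0⊕0⊕1⊕1⊕0⊕1⊕1⊕1⊕0⊕0 = 1
Syndrome s16…s1 = 11111 → error at position 31.
Flip position 31: 1011001000000111011010011011100 → 1011001000000111011010011011101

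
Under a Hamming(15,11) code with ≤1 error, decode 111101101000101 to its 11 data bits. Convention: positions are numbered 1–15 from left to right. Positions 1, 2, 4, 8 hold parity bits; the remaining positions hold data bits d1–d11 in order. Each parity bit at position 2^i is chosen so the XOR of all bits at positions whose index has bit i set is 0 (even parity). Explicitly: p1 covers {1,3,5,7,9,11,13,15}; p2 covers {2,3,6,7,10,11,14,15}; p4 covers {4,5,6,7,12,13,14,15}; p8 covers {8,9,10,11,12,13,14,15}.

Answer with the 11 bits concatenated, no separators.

s1 (pos 1,3,5,7,9,11,13,15): 1⊕1⊕0⊕1⊕1⊕0⊕1⊕1 = 0
s2 (pos 2,3,6,7,10,11,14,15): 1⊕1⊕1⊕1⊕0⊕0⊕0⊕1 = 1
s4 (pos 4,5,6,7,12,13,14,15): 1⊕0⊕1⊕1⊕0⊕1⊕0⊕1 = 1
s8 (pos 8,9,10,11,12,13,14,15): 0⊕1⊕0⊕0⊕0⊕1⊕0⊕1 = 1
Syndrome s8…s1 = 1110 → error at position 14.
Flip position 14: 111101101000101 → 111101101000111
Read data bits from positions 3,5,6,7,9,10,11,12,13,14,15: 10111000111

10111000111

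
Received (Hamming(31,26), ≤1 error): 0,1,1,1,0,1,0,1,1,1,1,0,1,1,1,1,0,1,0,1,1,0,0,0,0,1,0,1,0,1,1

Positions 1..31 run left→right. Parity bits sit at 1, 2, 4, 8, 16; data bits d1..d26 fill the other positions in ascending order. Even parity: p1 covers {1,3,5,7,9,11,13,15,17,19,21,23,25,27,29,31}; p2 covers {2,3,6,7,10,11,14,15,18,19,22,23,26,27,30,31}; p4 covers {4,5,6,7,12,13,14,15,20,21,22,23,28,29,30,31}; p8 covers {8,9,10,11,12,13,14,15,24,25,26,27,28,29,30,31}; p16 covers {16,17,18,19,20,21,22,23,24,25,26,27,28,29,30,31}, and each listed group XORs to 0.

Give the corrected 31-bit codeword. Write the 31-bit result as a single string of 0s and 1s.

0111010111001111010110000101011

s1 (pos 1,3,5,7,9,11,13,15,17,19,21,23,25,27,29,31): 0⊕1⊕0⊕0⊕1⊕1⊕1⊕1⊕0⊕0⊕1⊕0⊕0⊕0⊕0⊕1 = 1
s2 (pos 2,3,6,7,10,11,14,15,18,19,22,23,26,27,30,31): 1⊕1⊕1⊕0⊕1⊕1⊕1⊕1⊕1⊕0⊕0⊕0⊕1⊕0⊕1⊕1 = 1
s4 (pos 4,5,6,7,12,13,14,15,20,21,22,23,28,29,30,31): 1⊕0⊕1⊕0⊕0⊕1⊕1⊕1⊕1⊕1⊕0⊕0⊕1⊕0⊕1⊕1 = 0
s8 (pos 8,9,10,11,12,13,14,15,24,25,26,27,28,29,30,31): 1⊕1⊕1⊕1⊕0⊕1⊕1⊕1⊕0⊕0⊕1⊕0⊕1⊕0⊕1⊕1 = 1
s16 (pos 16,17,18,19,20,21,22,23,24,25,26,27,28,29,30,31): 1⊕0⊕1⊕0⊕1⊕1⊕0⊕0⊕0⊕0⊕1⊕0⊕1⊕0⊕1⊕1 = 0
Syndrome s16…s1 = 01011 → error at position 11.
Flip position 11: 0111010111101111010110000101011 → 0111010111001111010110000101011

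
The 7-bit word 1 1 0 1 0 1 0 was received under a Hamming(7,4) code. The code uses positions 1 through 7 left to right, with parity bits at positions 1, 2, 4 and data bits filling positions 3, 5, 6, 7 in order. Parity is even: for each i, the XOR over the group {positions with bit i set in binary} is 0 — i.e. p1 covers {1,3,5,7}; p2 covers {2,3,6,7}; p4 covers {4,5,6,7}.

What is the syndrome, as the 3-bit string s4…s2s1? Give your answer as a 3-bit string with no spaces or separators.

001

s1 (pos 1,3,5,7): 1⊕0⊕0⊕0 = 1
s2 (pos 2,3,6,7): 1⊕0⊕1⊕0 = 0
s4 (pos 4,5,6,7): 1⊕0⊕1⊕0 = 0
Syndrome s4…s1 = 001 → error at position 1.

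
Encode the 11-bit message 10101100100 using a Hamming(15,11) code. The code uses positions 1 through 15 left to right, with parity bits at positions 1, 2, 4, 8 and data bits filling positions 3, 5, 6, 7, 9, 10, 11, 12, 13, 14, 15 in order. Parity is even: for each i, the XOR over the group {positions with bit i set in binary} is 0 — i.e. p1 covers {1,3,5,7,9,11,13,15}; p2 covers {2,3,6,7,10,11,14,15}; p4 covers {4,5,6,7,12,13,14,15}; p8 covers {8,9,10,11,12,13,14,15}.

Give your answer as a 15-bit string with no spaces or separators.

111001011100100

Place data at non-parity positions: p1 p2 1 p4 0 1 0 p8 1 1 0 0 1 0 0
p1 (pos 1,3,5,7,9,11,13,15): XOR of data positions = 1⊕0⊕0⊕1⊕0⊕1⊕0 = 1
p2 (pos 2,3,6,7,10,11,14,15): XOR of data positions = 1⊕1⊕0⊕1⊕0⊕0⊕0 = 1
p4 (pos 4,5,6,7,12,13,14,15): XOR of data positions = 0⊕1⊕0⊕0⊕1⊕0⊕0 = 0
p8 (pos 8,9,10,11,12,13,14,15): XOR of data positions = 1⊕1⊕0⊕0⊕1⊕0⊕0 = 1
Codeword: 111001011100100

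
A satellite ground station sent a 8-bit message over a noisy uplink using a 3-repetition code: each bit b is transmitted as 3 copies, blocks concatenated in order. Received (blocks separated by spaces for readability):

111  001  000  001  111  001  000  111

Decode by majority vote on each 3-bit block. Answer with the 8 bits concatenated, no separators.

10001001

Block 1 (111): 3 ones → 1
Block 2 (001): 1 one → 0
Block 3 (000): 0 ones → 0
Block 4 (001): 1 one → 0
Block 5 (111): 3 ones → 1
Block 6 (001): 1 one → 0
Block 7 (000): 0 ones → 0
Block 8 (111): 3 ones → 1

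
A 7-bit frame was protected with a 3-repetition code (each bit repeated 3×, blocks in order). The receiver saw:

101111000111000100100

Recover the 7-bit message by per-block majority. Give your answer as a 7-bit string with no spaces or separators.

1101000

Block 1 (101): 2 ones → 1
Block 2 (111): 3 ones → 1
Block 3 (000): 0 ones → 0
Block 4 (111): 3 ones → 1
Block 5 (000): 0 ones → 0
Block 6 (100): 1 one → 0
Block 7 (100): 1 one → 0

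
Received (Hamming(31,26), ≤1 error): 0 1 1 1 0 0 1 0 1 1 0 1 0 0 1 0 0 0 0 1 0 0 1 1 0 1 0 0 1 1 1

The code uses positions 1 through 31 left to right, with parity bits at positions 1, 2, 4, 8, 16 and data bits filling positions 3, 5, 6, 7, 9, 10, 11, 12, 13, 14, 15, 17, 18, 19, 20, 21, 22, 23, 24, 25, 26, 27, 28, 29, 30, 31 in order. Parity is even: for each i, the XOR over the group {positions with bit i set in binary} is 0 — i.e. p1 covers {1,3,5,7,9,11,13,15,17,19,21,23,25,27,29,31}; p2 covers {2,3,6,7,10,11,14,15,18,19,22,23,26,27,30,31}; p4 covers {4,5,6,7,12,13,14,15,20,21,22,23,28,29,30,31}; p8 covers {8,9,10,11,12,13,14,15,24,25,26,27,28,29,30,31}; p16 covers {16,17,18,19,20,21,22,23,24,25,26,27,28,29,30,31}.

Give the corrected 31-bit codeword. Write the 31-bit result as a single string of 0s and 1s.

s1 (pos 1,3,5,7,9,11,13,15,17,19,21,23,25,27,29,31): 0⊕1⊕0⊕1⊕1⊕0⊕0⊕1⊕0⊕0⊕0⊕1⊕0⊕0⊕1⊕1 = 1
s2 (pos 2,3,6,7,10,11,14,15,18,19,22,23,26,27,30,31): 1⊕1⊕0⊕1⊕1⊕0⊕0⊕1⊕0⊕0⊕0⊕1⊕1⊕0⊕1⊕1 = 1
s4 (pos 4,5,6,7,12,13,14,15,20,21,22,23,28,29,30,31): 1⊕0⊕0⊕1⊕1⊕0⊕0⊕1⊕1⊕0⊕0⊕1⊕0⊕1⊕1⊕1 = 1
s8 (pos 8,9,10,11,12,13,14,15,24,25,26,27,28,29,30,31): 0⊕1⊕1⊕0⊕1⊕0⊕0⊕1⊕1⊕0⊕1⊕0⊕0⊕1⊕1⊕1 = 1
s16 (pos 16,17,18,19,20,21,22,23,24,25,26,27,28,29,30,31): 0⊕0⊕0⊕0⊕1⊕0⊕0⊕1⊕1⊕0⊕1⊕0⊕0⊕1⊕1⊕1 = 1
Syndrome s16…s1 = 11111 → error at position 31.
Flip position 31: 0111001011010010000100110100111 → 0111001011010010000100110100110

0111001011010010000100110100110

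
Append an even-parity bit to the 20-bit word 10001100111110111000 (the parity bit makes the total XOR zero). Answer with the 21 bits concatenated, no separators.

100011001111101110001

XOR of the 20 data bits: 1⊕0⊕0⊕0⊕1⊕1⊕0⊕0⊕1⊕1⊕1⊕1⊕1⊕0⊕1⊕1⊕1⊕0⊕0⊕0 = 1
Parity bit = 1 (so all 21 bits XOR to 0).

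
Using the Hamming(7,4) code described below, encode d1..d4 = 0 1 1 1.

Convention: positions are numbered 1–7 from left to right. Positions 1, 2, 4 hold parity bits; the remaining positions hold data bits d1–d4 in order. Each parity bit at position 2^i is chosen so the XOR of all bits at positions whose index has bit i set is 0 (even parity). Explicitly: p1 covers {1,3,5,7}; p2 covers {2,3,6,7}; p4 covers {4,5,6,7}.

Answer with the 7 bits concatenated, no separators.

Place data at non-parity positions: p1 p2 0 p4 1 1 1
p1 (pos 1,3,5,7): XOR of data positions = 0⊕1⊕1 = 0
p2 (pos 2,3,6,7): XOR of data positions = 0⊕1⊕1 = 0
p4 (pos 4,5,6,7): XOR of data positions = 1⊕1⊕1 = 1
Codeword: 0001111

0001111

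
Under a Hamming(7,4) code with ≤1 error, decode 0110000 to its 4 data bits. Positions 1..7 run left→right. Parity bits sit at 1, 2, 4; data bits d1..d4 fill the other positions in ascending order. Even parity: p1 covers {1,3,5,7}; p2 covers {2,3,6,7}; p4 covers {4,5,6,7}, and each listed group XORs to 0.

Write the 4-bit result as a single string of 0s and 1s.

s1 (pos 1,3,5,7): 0⊕1⊕0⊕0 = 1
s2 (pos 2,3,6,7): 1⊕1⊕0⊕0 = 0
s4 (pos 4,5,6,7): 0⊕0⊕0⊕0 = 0
Syndrome s4…s1 = 001 → error at position 1.
Flip position 1: 0110000 → 1110000
Read data bits from positions 3,5,6,7: 1000

1000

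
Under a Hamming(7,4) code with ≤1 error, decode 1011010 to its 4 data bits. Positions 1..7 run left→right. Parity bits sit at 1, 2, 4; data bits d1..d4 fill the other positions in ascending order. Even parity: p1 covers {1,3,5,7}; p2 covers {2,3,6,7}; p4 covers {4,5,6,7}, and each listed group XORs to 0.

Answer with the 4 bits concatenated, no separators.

s1 (pos 1,3,5,7): 1⊕1⊕0⊕0 = 0
s2 (pos 2,3,6,7): 0⊕1⊕1⊕0 = 0
s4 (pos 4,5,6,7): 1⊕0⊕1⊕0 = 0
Syndrome s4…s1 = 000 → no error.
Read data bits from positions 3,5,6,7: 1010

1010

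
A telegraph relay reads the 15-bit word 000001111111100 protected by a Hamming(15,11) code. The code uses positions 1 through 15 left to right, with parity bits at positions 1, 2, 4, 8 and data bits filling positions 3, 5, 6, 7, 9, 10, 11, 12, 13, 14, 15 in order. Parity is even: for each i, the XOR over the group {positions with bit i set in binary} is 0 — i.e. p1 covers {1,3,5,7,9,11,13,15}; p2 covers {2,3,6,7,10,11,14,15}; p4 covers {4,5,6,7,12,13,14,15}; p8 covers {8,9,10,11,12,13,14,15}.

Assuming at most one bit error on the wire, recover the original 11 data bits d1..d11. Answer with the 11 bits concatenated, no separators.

s1 (pos 1,3,5,7,9,11,13,15): 0⊕0⊕0⊕1⊕1⊕1⊕1⊕0 = 0
s2 (pos 2,3,6,7,10,11,14,15): 0⊕0⊕1⊕1⊕1⊕1⊕0⊕0 = 0
s4 (pos 4,5,6,7,12,13,14,15): 0⊕0⊕1⊕1⊕1⊕1⊕0⊕0 = 0
s8 (pos 8,9,10,11,12,13,14,15): 1⊕1⊕1⊕1⊕1⊕1⊕0⊕0 = 0
Syndrome s8…s1 = 0000 → no error.
Read data bits from positions 3,5,6,7,9,10,11,12,13,14,15: 00111111100

00111111100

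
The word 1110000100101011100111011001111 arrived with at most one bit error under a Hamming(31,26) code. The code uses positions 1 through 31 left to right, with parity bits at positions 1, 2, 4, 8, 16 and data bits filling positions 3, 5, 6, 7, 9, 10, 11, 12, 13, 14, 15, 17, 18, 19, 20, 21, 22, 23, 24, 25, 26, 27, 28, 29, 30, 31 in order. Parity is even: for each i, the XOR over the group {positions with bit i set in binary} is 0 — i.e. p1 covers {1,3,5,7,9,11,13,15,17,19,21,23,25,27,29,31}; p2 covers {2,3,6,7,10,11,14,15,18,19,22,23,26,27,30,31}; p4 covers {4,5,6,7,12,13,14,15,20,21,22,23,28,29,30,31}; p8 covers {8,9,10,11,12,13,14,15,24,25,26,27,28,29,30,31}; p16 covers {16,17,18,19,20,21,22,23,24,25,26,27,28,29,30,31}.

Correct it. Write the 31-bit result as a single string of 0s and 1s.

s1 (pos 1,3,5,7,9,11,13,15,17,19,21,23,25,27,29,31): 1⊕1⊕0⊕0⊕0⊕1⊕1⊕1⊕1⊕0⊕1⊕0⊕1⊕0⊕1⊕1 = 0
s2 (pos 2,3,6,7,10,11,14,15,18,19,22,23,26,27,30,31): 1⊕1⊕0⊕0⊕0⊕1⊕0⊕1⊕0⊕0⊕1⊕0⊕0⊕0⊕1⊕1 = 1
s4 (pos 4,5,6,7,12,13,14,15,20,21,22,23,28,29,30,31): 0⊕0⊕0⊕0⊕0⊕1⊕0⊕1⊕1⊕1⊕1⊕0⊕1⊕1⊕1⊕1 = 1
s8 (pos 8,9,10,11,12,13,14,15,24,25,26,27,28,29,30,31): 1⊕0⊕0⊕1⊕0⊕1⊕0⊕1⊕1⊕1⊕0⊕0⊕1⊕1⊕1⊕1 = 0
s16 (pos 16,17,18,19,20,21,22,23,24,25,26,27,28,29,30,31): 1⊕1⊕0⊕0⊕1⊕1⊕1⊕0⊕1⊕1⊕0⊕0⊕1⊕1⊕1⊕1 = 1
Syndrome s16…s1 = 10110 → error at position 22.
Flip position 22: 1110000100101011100111011001111 → 1110000100101011100110011001111

1110000100101011100110011001111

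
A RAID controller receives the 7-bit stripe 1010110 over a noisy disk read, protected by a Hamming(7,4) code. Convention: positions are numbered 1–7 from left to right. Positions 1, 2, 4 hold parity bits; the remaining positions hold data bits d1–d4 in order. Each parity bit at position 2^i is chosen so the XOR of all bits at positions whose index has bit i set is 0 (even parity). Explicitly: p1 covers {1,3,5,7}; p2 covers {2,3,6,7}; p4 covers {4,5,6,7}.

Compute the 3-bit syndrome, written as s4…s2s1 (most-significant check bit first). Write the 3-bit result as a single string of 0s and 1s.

001

s1 (pos 1,3,5,7): 1⊕1⊕1⊕0 = 1
s2 (pos 2,3,6,7): 0⊕1⊕1⊕0 = 0
s4 (pos 4,5,6,7): 0⊕1⊕1⊕0 = 0
Syndrome s4…s1 = 001 → error at position 1.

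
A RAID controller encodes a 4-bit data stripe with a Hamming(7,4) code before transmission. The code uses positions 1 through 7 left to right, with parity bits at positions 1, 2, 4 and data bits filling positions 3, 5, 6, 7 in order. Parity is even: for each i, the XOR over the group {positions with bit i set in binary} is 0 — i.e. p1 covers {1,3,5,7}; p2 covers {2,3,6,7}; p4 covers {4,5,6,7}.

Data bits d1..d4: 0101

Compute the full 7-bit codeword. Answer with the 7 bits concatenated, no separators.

Place data at non-parity positions: p1 p2 0 p4 1 0 1
p1 (pos 1,3,5,7): XOR of data positions = 0⊕1⊕1 = 0
p2 (pos 2,3,6,7): XOR of data positions = 0⊕0⊕1 = 1
p4 (pos 4,5,6,7): XOR of data positions = 1⊕0⊕1 = 0
Codeword: 0100101

0100101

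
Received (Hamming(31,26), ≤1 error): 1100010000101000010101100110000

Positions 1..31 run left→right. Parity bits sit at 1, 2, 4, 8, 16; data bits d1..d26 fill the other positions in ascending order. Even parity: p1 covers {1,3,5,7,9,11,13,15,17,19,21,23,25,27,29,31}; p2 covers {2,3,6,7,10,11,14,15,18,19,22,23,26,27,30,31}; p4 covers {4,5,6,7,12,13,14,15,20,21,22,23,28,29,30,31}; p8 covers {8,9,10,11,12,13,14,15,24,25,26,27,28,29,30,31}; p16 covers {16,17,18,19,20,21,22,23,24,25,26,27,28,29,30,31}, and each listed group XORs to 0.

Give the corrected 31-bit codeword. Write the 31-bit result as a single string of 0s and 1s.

1100110000101000010101100110000

s1 (pos 1,3,5,7,9,11,13,15,17,19,21,23,25,27,29,31): 1⊕0⊕0⊕0⊕0⊕1⊕1⊕0⊕0⊕0⊕0⊕1⊕0⊕1⊕0⊕0 = 1
s2 (pos 2,3,6,7,10,11,14,15,18,19,22,23,26,27,30,31): 1⊕0⊕1⊕0⊕0⊕1⊕0⊕0⊕1⊕0⊕1⊕1⊕1⊕1⊕0⊕0 = 0
s4 (pos 4,5,6,7,12,13,14,15,20,21,22,23,28,29,30,31): 0⊕0⊕1⊕0⊕0⊕1⊕0⊕0⊕1⊕0⊕1⊕1⊕0⊕0⊕0⊕0 = 1
s8 (pos 8,9,10,11,12,13,14,15,24,25,26,27,28,29,30,31): 0⊕0⊕0⊕1⊕0⊕1⊕0⊕0⊕0⊕0⊕1⊕1⊕0⊕0⊕0⊕0 = 0
s16 (pos 16,17,18,19,20,21,22,23,24,25,26,27,28,29,30,31): 0⊕0⊕1⊕0⊕1⊕0⊕1⊕1⊕0⊕0⊕1⊕1⊕0⊕0⊕0⊕0 = 0
Syndrome s16…s1 = 00101 → error at position 5.
Flip position 5: 1100010000101000010101100110000 → 1100110000101000010101100110000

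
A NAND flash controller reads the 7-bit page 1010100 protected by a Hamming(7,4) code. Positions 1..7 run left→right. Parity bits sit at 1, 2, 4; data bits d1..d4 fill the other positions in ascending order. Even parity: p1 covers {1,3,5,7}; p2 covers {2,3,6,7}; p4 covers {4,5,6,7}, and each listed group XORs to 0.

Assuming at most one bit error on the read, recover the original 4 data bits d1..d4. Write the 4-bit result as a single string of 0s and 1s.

1101

s1 (pos 1,3,5,7): 1⊕1⊕1⊕0 = 1
s2 (pos 2,3,6,7): 0⊕1⊕0⊕0 = 1
s4 (pos 4,5,6,7): 0⊕1⊕0⊕0 = 1
Syndrome s4…s1 = 111 → error at position 7.
Flip position 7: 1010100 → 1010101
Read data bits from positions 3,5,6,7: 1101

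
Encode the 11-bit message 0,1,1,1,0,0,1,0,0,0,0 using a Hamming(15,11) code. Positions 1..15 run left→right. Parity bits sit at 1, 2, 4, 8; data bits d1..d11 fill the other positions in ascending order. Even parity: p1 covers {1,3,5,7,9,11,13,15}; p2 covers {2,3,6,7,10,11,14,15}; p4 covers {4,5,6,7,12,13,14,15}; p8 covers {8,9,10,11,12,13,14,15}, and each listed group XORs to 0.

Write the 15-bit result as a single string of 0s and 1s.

110111110010000

Place data at non-parity positions: p1 p2 0 p4 1 1 1 p8 0 0 1 0 0 0 0
p1 (pos 1,3,5,7,9,11,13,15): XOR of data positions = 0⊕1⊕1⊕0⊕1⊕0⊕0 = 1
p2 (pos 2,3,6,7,10,11,14,15): XOR of data positions = 0⊕1⊕1⊕0⊕1⊕0⊕0 = 1
p4 (pos 4,5,6,7,12,13,14,15): XOR of data positions = 1⊕1⊕1⊕0⊕0⊕0⊕0 = 1
p8 (pos 8,9,10,11,12,13,14,15): XOR of data positions = 0⊕0⊕1⊕0⊕0⊕0⊕0 = 1
Codeword: 110111110010000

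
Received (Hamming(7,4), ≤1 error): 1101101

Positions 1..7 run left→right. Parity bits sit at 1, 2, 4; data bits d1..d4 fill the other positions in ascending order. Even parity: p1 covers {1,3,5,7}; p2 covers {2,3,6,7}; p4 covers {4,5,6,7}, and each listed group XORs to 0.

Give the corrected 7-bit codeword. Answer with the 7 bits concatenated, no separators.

1101001

s1 (pos 1,3,5,7): 1⊕0⊕1⊕1 = 1
s2 (pos 2,3,6,7): 1⊕0⊕0⊕1 = 0
s4 (pos 4,5,6,7): 1⊕1⊕0⊕1 = 1
Syndrome s4…s1 = 101 → error at position 5.
Flip position 5: 1101101 → 1101001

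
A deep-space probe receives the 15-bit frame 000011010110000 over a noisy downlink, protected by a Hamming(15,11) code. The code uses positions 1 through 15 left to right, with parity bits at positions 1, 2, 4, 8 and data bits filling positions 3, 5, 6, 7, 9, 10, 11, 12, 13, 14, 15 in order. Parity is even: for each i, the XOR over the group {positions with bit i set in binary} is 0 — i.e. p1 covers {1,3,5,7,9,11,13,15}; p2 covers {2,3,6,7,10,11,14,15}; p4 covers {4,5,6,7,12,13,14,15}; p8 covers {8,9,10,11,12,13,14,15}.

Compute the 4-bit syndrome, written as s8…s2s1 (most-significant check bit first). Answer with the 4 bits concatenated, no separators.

s1 (pos 1,3,5,7,9,11,13,15): 0⊕0⊕1⊕0⊕0⊕1⊕0⊕0 = 0
s2 (pos 2,3,6,7,10,11,14,15): 0⊕0⊕1⊕0⊕1⊕1⊕0⊕0 = 1
s4 (pos 4,5,6,7,12,13,14,15): 0⊕1⊕1⊕0⊕0⊕0⊕0⊕0 = 0
s8 (pos 8,9,10,11,12,13,14,15): 1⊕0⊕1⊕1⊕0⊕0⊕0⊕0 = 1
Syndrome s8…s1 = 1010 → error at position 10.

1010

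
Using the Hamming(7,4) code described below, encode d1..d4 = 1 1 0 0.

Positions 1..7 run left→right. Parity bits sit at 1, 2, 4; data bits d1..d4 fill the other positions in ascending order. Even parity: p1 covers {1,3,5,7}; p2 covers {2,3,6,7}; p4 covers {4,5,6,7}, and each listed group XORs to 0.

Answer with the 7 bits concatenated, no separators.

Place data at non-parity positions: p1 p2 1 p4 1 0 0
p1 (pos 1,3,5,7): XOR of data positions = 1⊕1⊕0 = 0
p2 (pos 2,3,6,7): XOR of data positions = 1⊕0⊕0 = 1
p4 (pos 4,5,6,7): XOR of data positions = 1⊕0⊕0 = 1
Codeword: 0111100

0111100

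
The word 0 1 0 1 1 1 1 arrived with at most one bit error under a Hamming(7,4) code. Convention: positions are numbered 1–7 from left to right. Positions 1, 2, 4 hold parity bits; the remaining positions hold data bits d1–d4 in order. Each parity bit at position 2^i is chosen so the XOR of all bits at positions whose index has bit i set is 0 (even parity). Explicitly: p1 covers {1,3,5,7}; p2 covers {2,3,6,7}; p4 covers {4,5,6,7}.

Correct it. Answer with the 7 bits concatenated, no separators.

s1 (pos 1,3,5,7): 0⊕0⊕1⊕1 = 0
s2 (pos 2,3,6,7): 1⊕0⊕1⊕1 = 1
s4 (pos 4,5,6,7): 1⊕1⊕1⊕1 = 0
Syndrome s4…s1 = 010 → error at position 2.
Flip position 2: 0101111 → 0001111

0001111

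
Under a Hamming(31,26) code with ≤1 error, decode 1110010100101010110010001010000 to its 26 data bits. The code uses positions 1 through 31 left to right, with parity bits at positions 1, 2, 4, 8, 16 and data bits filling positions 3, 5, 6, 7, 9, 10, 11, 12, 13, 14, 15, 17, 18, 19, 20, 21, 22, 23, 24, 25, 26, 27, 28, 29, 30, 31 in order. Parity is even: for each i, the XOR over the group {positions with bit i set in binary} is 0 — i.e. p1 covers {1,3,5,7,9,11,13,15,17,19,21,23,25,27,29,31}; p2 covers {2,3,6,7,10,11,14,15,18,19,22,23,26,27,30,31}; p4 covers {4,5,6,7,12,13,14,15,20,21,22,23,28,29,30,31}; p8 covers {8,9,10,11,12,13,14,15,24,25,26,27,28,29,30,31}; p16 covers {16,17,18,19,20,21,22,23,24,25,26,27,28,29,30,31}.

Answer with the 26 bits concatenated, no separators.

s1 (pos 1,3,5,7,9,11,13,15,17,19,21,23,25,27,29,31): 1⊕1⊕0⊕0⊕0⊕1⊕1⊕1⊕1⊕0⊕1⊕0⊕1⊕1⊕0⊕0 = 1
s2 (pos 2,3,6,7,10,11,14,15,18,19,22,23,26,27,30,31): 1⊕1⊕1⊕0⊕0⊕1⊕0⊕1⊕1⊕0⊕0⊕0⊕0⊕1⊕0⊕0 = 1
s4 (pos 4,5,6,7,12,13,14,15,20,21,22,23,28,29,30,31): 0⊕0⊕1⊕0⊕0⊕1⊕0⊕1⊕0⊕1⊕0⊕0⊕0⊕0⊕0⊕0 = 0
s8 (pos 8,9,10,11,12,13,14,15,24,25,26,27,28,29,30,31): 1⊕0⊕0⊕1⊕0⊕1⊕0⊕1⊕0⊕1⊕0⊕1⊕0⊕0⊕0⊕0 = 0
s16 (pos 16,17,18,19,20,21,22,23,24,25,26,27,28,29,30,31): 0⊕1⊕1⊕0⊕0⊕1⊕0⊕0⊕0⊕1⊕0⊕1⊕0⊕0⊕0⊕0 = 1
Syndrome s16…s1 = 10011 → error at position 19.
Flip position 19: 1110010100101010110010001010000 → 1110010100101010111010001010000
Read data bits from positions 3,5,6,7,9,10,11,12,13,14,15,17,18,19,20,21,22,23,24,25,26,27,28,29,30,31: 10100010101111010001010000

10100010101111010001010000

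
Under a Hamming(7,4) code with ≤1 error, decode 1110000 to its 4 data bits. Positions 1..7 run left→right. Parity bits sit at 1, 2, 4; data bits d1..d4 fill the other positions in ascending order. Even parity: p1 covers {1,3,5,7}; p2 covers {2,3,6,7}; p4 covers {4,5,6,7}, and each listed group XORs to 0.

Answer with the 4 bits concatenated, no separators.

1000

s1 (pos 1,3,5,7): 1⊕1⊕0⊕0 = 0
s2 (pos 2,3,6,7): 1⊕1⊕0⊕0 = 0
s4 (pos 4,5,6,7): 0⊕0⊕0⊕0 = 0
Syndrome s4…s1 = 000 → no error.
Read data bits from positions 3,5,6,7: 1000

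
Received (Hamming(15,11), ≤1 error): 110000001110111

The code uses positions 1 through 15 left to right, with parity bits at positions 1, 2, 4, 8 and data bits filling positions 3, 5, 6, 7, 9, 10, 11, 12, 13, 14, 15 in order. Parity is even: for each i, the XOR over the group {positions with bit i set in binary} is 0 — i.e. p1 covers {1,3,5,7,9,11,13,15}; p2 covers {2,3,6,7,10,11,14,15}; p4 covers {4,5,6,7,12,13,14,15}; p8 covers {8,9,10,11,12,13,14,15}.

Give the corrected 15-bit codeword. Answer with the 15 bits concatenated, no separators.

s1 (pos 1,3,5,7,9,11,13,15): 1⊕0⊕0⊕0⊕1⊕1⊕1⊕1 = 1
s2 (pos 2,3,6,7,10,11,14,15): 1⊕0⊕0⊕0⊕1⊕1⊕1⊕1 = 1
s4 (pos 4,5,6,7,12,13,14,15): 0⊕0⊕0⊕0⊕0⊕1⊕1⊕1 = 1
s8 (pos 8,9,10,11,12,13,14,15): 0⊕1⊕1⊕1⊕0⊕1⊕1⊕1 = 0
Syndrome s8…s1 = 0111 → error at position 7.
Flip position 7: 110000001110111 → 110000101110111

110000101110111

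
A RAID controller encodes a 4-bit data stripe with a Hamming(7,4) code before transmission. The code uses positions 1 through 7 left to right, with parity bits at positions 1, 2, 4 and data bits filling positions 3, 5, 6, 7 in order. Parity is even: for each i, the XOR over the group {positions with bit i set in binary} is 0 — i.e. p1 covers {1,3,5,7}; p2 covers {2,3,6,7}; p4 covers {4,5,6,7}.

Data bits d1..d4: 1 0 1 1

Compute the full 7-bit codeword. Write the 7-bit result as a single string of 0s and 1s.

0110011

Place data at non-parity positions: p1 p2 1 p4 0 1 1
p1 (pos 1,3,5,7): XOR of data positions = 1⊕0⊕1 = 0
p2 (pos 2,3,6,7): XOR of data positions = 1⊕1⊕1 = 1
p4 (pos 4,5,6,7): XOR of data positions = 0⊕1⊕1 = 0
Codeword: 0110011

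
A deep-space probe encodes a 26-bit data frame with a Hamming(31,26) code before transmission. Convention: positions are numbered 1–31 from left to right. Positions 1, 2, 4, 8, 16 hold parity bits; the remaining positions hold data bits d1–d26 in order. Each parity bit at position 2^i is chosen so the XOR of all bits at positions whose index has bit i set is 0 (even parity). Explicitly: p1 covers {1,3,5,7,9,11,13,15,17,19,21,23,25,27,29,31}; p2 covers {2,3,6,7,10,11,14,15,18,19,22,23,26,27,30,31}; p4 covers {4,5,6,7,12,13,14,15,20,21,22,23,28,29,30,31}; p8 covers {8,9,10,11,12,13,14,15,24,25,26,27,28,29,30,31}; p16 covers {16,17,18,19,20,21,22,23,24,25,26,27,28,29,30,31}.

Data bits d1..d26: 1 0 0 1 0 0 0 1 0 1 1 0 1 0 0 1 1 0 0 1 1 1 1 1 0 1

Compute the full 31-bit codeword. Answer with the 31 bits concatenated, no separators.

0111001100010111010011001111101

Place data at non-parity positions: p1 p2 1 p4 0 0 1 p8 0 0 0 1 0 1 1 p16 0 1 0 0 1 1 0 0 1 1 1 1 1 0 1
p1 (pos 1,3,5,7,9,11,13,15,17,19,21,23,25,27,29,31): XOR of data positions = 1⊕0⊕1⊕0⊕0⊕0⊕1⊕0⊕0⊕1⊕0⊕1⊕1⊕1⊕1 = 0
p2 (pos 2,3,6,7,10,11,14,15,18,19,22,23,26,27,30,31): XOR of data positions = 1⊕0⊕1⊕0⊕0⊕1⊕1⊕1⊕0⊕1⊕0⊕1⊕1⊕0⊕1 = 1
p4 (pos 4,5,6,7,12,13,14,15,20,21,22,23,28,29,30,31): XOR of data positions = 0⊕0⊕1⊕1⊕0⊕1⊕1⊕0⊕1⊕1⊕0⊕1⊕1⊕0⊕1 = 1
p8 (pos 8,9,10,11,12,13,14,15,24,25,26,27,28,29,30,31): XOR of data positions = 0⊕0⊕0⊕1⊕0⊕1⊕1⊕0⊕1⊕1⊕1⊕1⊕1⊕0⊕1 = 1
p16 (pos 16,17,18,19,20,21,22,23,24,25,26,27,28,29,30,31): XOR of data positions = 0⊕1⊕0⊕0⊕1⊕1⊕0⊕0⊕1⊕1⊕1⊕1⊕1⊕0⊕1 = 1
Codeword: 0111001100010111010011001111101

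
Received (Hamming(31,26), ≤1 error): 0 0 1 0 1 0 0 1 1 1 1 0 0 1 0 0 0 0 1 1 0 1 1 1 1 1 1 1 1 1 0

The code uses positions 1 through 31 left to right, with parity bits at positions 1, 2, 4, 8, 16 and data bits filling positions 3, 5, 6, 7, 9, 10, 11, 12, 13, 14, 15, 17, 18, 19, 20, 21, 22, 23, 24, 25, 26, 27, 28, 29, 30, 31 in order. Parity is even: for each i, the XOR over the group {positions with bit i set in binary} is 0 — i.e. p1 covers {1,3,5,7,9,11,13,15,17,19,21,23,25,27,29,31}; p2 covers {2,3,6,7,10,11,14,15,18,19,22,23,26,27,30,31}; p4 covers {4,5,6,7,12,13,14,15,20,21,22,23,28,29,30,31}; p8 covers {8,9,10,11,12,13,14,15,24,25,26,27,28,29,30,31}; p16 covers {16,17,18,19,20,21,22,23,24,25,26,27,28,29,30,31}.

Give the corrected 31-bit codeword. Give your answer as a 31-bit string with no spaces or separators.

0010100111100100101101111111110

s1 (pos 1,3,5,7,9,11,13,15,17,19,21,23,25,27,29,31): 0⊕1⊕1⊕0⊕1⊕1⊕0⊕0⊕0⊕1⊕0⊕1⊕1⊕1⊕1⊕0 = 1
s2 (pos 2,3,6,7,10,11,14,15,18,19,22,23,26,27,30,31): 0⊕1⊕0⊕0⊕1⊕1⊕1⊕0⊕0⊕1⊕1⊕1⊕1⊕1⊕1⊕0 = 0
s4 (pos 4,5,6,7,12,13,14,15,20,21,22,23,28,29,30,31): 0⊕1⊕0⊕0⊕0⊕0⊕1⊕0⊕1⊕0⊕1⊕1⊕1⊕1⊕1⊕0 = 0
s8 (pos 8,9,10,11,12,13,14,15,24,25,26,27,28,29,30,31): 1⊕1⊕1⊕1⊕0⊕0⊕1⊕0⊕1⊕1⊕1⊕1⊕1⊕1⊕1⊕0 = 0
s16 (pos 16,17,18,19,20,21,22,23,24,25,26,27,28,29,30,31): 0⊕0⊕0⊕1⊕1⊕0⊕1⊕1⊕1⊕1⊕1⊕1⊕1⊕1⊕1⊕0 = 1
Syndrome s16…s1 = 10001 → error at position 17.
Flip position 17: 0010100111100100001101111111110 → 0010100111100100101101111111110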